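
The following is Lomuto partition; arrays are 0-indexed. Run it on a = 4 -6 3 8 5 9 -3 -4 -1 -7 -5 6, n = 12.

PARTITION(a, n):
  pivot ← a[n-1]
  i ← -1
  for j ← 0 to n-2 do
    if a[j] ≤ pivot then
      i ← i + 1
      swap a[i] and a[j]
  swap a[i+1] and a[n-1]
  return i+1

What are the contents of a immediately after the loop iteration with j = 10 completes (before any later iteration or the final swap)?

pivot = a[11] = 6; i = -1
j=0: a[0]=4 ≤ 6 → i=0, swap a[0],a[0] (no change) → 4 -6 3 8 5 9 -3 -4 -1 -7 -5 6
j=1: a[1]=-6 ≤ 6 → i=1, swap a[1],a[1] (no change) → 4 -6 3 8 5 9 -3 -4 -1 -7 -5 6
j=2: a[2]=3 ≤ 6 → i=2, swap a[2],a[2] (no change) → 4 -6 3 8 5 9 -3 -4 -1 -7 -5 6
j=3: a[3]=8 > 6 → no swap
j=4: a[4]=5 ≤ 6 → i=3, swap a[3],a[4] → 4 -6 3 5 8 9 -3 -4 -1 -7 -5 6
j=5: a[5]=9 > 6 → no swap
j=6: a[6]=-3 ≤ 6 → i=4, swap a[4],a[6] → 4 -6 3 5 -3 9 8 -4 -1 -7 -5 6
j=7: a[7]=-4 ≤ 6 → i=5, swap a[5],a[7] → 4 -6 3 5 -3 -4 8 9 -1 -7 -5 6
j=8: a[8]=-1 ≤ 6 → i=6, swap a[6],a[8] → 4 -6 3 5 -3 -4 -1 9 8 -7 -5 6
j=9: a[9]=-7 ≤ 6 → i=7, swap a[7],a[9] → 4 -6 3 5 -3 -4 -1 -7 8 9 -5 6
j=10: a[10]=-5 ≤ 6 → i=8, swap a[8],a[10] → 4 -6 3 5 -3 -4 -1 -7 -5 9 8 6
(after j=10) a = 4 -6 3 5 -3 -4 -1 -7 -5 9 8 6

4 -6 3 5 -3 -4 -1 -7 -5 9 8 6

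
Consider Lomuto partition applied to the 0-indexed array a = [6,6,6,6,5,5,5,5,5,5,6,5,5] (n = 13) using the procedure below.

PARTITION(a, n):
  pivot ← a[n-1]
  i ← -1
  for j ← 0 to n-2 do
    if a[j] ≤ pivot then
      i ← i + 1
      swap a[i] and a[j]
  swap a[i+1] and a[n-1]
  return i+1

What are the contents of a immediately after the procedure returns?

[5,5,5,5,5,5,5,5,6,6,6,6,6]

pivot = a[12] = 5; i = -1
j=0: a[0]=6 > 5 → no swap
j=1: a[1]=6 > 5 → no swap
j=2: a[2]=6 > 5 → no swap
j=3: a[3]=6 > 5 → no swap
j=4: a[4]=5 ≤ 5 → i=0, swap a[0],a[4] → [5,6,6,6,6,5,5,5,5,5,6,5,5]
j=5: a[5]=5 ≤ 5 → i=1, swap a[1],a[5] → [5,5,6,6,6,6,5,5,5,5,6,5,5]
j=6: a[6]=5 ≤ 5 → i=2, swap a[2],a[6] → [5,5,5,6,6,6,6,5,5,5,6,5,5]
j=7: a[7]=5 ≤ 5 → i=3, swap a[3],a[7] → [5,5,5,5,6,6,6,6,5,5,6,5,5]
j=8: a[8]=5 ≤ 5 → i=4, swap a[4],a[8] → [5,5,5,5,5,6,6,6,6,5,6,5,5]
j=9: a[9]=5 ≤ 5 → i=5, swap a[5],a[9] → [5,5,5,5,5,5,6,6,6,6,6,5,5]
j=10: a[10]=6 > 5 → no swap
j=11: a[11]=5 ≤ 5 → i=6, swap a[6],a[11] → [5,5,5,5,5,5,5,6,6,6,6,6,5]
final swap a[7],a[12] → [5,5,5,5,5,5,5,5,6,6,6,6,6]; return 7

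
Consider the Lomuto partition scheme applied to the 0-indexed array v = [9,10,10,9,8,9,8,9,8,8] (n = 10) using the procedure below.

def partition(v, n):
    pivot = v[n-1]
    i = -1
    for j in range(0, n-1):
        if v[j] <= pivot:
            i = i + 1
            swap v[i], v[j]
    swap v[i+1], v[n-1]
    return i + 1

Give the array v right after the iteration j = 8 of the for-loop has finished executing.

[8,8,8,9,9,9,10,9,10,8]

pivot = v[9] = 8; i = -1
j=0: v[0]=9 > 8 → no swap
j=1: v[1]=10 > 8 → no swap
j=2: v[2]=10 > 8 → no swap
j=3: v[3]=9 > 8 → no swap
j=4: v[4]=8 ≤ 8 → i=0, swap v[0],v[4] → [8,10,10,9,9,9,8,9,8,8]
j=5: v[5]=9 > 8 → no swap
j=6: v[6]=8 ≤ 8 → i=1, swap v[1],v[6] → [8,8,10,9,9,9,10,9,8,8]
j=7: v[7]=9 > 8 → no swap
j=8: v[8]=8 ≤ 8 → i=2, swap v[2],v[8] → [8,8,8,9,9,9,10,9,10,8]
(after j=8) v = [8,8,8,9,9,9,10,9,10,8]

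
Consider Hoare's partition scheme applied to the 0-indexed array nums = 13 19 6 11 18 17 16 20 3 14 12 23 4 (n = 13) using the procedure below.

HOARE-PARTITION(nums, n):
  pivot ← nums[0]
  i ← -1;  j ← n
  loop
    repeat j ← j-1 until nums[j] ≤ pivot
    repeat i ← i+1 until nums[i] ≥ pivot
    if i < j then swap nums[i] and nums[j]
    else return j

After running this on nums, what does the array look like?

pivot=13
j stops at 12 (4), i stops at 0 (13); swap ⇒ 4 19 6 11 18 17 16 20 3 14 12 23 13
j stops at 10 (12), i stops at 1 (19); swap ⇒ 4 12 6 11 18 17 16 20 3 14 19 23 13
j stops at 8 (3), i stops at 4 (18); swap ⇒ 4 12 6 11 3 17 16 20 18 14 19 23 13
j stops at 4, i stops at 5; i≥j ⇒ return 4. nums=4 12 6 11 3 17 16 20 18 14 19 23 13

4 12 6 11 3 17 16 20 18 14 19 23 13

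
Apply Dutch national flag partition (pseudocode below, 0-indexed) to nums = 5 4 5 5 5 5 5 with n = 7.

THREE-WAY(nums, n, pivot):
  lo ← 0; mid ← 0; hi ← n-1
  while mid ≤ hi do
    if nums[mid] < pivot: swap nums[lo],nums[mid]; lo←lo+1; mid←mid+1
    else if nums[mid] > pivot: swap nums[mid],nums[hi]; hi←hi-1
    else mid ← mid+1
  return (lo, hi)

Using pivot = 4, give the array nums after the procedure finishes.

lo=0 mid=0 hi=6
5>4: swap(0,6), hi=5 ⇒ 5 4 5 5 5 5 5
5>4: swap(0,5), hi=4 ⇒ 5 4 5 5 5 5 5
5>4: swap(0,4), hi=3 ⇒ 5 4 5 5 5 5 5
5>4: swap(0,3), hi=2 ⇒ 5 4 5 5 5 5 5
5>4: swap(0,2), hi=1 ⇒ 5 4 5 5 5 5 5
5>4: swap(0,1), hi=0 ⇒ 4 5 5 5 5 5 5
4=4: mid=1
done. lo=0 hi=0; nums=4 5 5 5 5 5 5

4 5 5 5 5 5 5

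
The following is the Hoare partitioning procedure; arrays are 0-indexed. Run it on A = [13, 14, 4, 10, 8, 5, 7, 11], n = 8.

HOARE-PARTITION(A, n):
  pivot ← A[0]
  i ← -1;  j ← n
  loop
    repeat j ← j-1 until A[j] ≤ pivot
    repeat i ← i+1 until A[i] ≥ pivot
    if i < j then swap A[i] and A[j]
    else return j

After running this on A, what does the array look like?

pivot = A[0] = 13; i = -1, j = 8
j→7 (A[7]=11≤13), i→0 (A[0]=13≥13); i<j, swap → [11, 14, 4, 10, 8, 5, 7, 13]
j→6 (A[6]=7≤13), i→1 (A[1]=14≥13); i<j, swap → [11, 7, 4, 10, 8, 5, 14, 13]
j→5, i→6; i≥j, return j=5. A = [11, 7, 4, 10, 8, 5, 14, 13]

[11, 7, 4, 10, 8, 5, 14, 13]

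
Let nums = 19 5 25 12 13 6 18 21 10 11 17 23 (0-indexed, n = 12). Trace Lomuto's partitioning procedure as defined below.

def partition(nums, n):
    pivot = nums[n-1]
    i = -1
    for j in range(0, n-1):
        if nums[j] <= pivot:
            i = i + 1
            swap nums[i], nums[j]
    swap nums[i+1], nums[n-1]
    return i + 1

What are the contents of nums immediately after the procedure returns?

19 5 12 13 6 18 21 10 11 17 23 25

pivot=23, i=-1
j=0: 19≤23, i=0, swap(0,0) ⇒ 19 5 25 12 13 6 18 21 10 11 17 23
j=1: 5≤23, i=1, swap(1,1) ⇒ 19 5 25 12 13 6 18 21 10 11 17 23
j=2: 25>23, skip
j=3: 12≤23, i=2, swap(2,3) ⇒ 19 5 12 25 13 6 18 21 10 11 17 23
j=4: 13≤23, i=3, swap(3,4) ⇒ 19 5 12 13 25 6 18 21 10 11 17 23
j=5: 6≤23, i=4, swap(4,5) ⇒ 19 5 12 13 6 25 18 21 10 11 17 23
j=6: 18≤23, i=5, swap(5,6) ⇒ 19 5 12 13 6 18 25 21 10 11 17 23
j=7: 21≤23, i=6, swap(6,7) ⇒ 19 5 12 13 6 18 21 25 10 11 17 23
j=8: 10≤23, i=7, swap(7,8) ⇒ 19 5 12 13 6 18 21 10 25 11 17 23
j=9: 11≤23, i=8, swap(8,9) ⇒ 19 5 12 13 6 18 21 10 11 25 17 23
j=10: 17≤23, i=9, swap(9,10) ⇒ 19 5 12 13 6 18 21 10 11 17 25 23
swap(10,11) ⇒ 19 5 12 13 6 18 21 10 11 17 23 25; return 10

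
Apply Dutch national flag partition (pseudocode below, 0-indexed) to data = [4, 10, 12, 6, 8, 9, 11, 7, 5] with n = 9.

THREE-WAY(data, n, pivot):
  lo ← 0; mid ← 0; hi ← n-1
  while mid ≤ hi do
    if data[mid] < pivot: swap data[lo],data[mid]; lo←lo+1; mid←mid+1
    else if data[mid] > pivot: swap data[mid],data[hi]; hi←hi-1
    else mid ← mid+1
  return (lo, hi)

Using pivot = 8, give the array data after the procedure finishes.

[4, 5, 7, 6, 8, 11, 9, 12, 10]

pivot = 8; lo=0, mid=0, hi=8
data[mid]=4<8: swap data[0],data[0]; lo=1,mid=1 → [4, 10, 12, 6, 8, 9, 11, 7, 5]
data[mid]=10>8: swap data[1],data[8]; hi=7 → [4, 5, 12, 6, 8, 9, 11, 7, 10]
data[mid]=5<8: swap data[1],data[1]; lo=2,mid=2 → [4, 5, 12, 6, 8, 9, 11, 7, 10]
data[mid]=12>8: swap data[2],data[7]; hi=6 → [4, 5, 7, 6, 8, 9, 11, 12, 10]
data[mid]=7<8: swap data[2],data[2]; lo=3,mid=3 → [4, 5, 7, 6, 8, 9, 11, 12, 10]
data[mid]=6<8: swap data[3],data[3]; lo=4,mid=4 → [4, 5, 7, 6, 8, 9, 11, 12, 10]
data[mid]=8=8: mid=5
data[mid]=9>8: swap data[5],data[6]; hi=5 → [4, 5, 7, 6, 8, 11, 9, 12, 10]
data[mid]=11>8: swap data[5],data[5]; hi=4 → [4, 5, 7, 6, 8, 11, 9, 12, 10]
end: lo=4, hi=4; data = [4, 5, 7, 6, 8, 11, 9, 12, 10]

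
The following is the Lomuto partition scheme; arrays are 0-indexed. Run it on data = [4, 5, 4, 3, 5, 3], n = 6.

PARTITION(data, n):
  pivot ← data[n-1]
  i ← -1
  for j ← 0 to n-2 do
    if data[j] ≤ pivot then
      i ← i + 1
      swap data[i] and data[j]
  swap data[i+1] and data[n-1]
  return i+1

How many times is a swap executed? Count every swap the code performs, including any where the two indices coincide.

2

pivot=3, i=-1
j=0: 4>3, skip
j=1: 5>3, skip
j=2: 4>3, skip
j=3: 3≤3, i=0, swap(0,3) ⇒ [3, 5, 4, 4, 5, 3]
j=4: 5>3, skip
swap(1,5) ⇒ [3, 3, 4, 4, 5, 5]; return 1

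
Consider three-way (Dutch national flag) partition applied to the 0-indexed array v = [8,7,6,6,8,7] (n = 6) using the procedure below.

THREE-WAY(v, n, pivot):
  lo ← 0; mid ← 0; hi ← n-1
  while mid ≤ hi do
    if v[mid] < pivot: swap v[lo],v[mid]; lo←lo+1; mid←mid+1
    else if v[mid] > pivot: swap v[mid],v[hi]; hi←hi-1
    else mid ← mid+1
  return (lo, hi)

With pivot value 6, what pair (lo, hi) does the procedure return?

lo=0 mid=0 hi=5
8>6: swap(0,5), hi=4 ⇒ [7,7,6,6,8,8]
7>6: swap(0,4), hi=3 ⇒ [8,7,6,6,7,8]
8>6: swap(0,3), hi=2 ⇒ [6,7,6,8,7,8]
6=6: mid=1
7>6: swap(1,2), hi=1 ⇒ [6,6,7,8,7,8]
6=6: mid=2
done. lo=0 hi=1; v=[6,6,7,8,7,8]

(0, 1)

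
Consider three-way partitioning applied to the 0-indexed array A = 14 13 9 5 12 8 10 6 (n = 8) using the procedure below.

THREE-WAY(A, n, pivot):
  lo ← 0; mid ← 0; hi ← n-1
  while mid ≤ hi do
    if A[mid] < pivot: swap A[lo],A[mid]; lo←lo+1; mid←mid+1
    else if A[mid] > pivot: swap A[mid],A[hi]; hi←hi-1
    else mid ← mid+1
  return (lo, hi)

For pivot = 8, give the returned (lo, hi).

lo=0 mid=0 hi=7
14>8: swap(0,7), hi=6 ⇒ 6 13 9 5 12 8 10 14
6<8: swap(0,0), lo=1 mid=1 ⇒ 6 13 9 5 12 8 10 14
13>8: swap(1,6), hi=5 ⇒ 6 10 9 5 12 8 13 14
10>8: swap(1,5), hi=4 ⇒ 6 8 9 5 12 10 13 14
8=8: mid=2
9>8: swap(2,4), hi=3 ⇒ 6 8 12 5 9 10 13 14
12>8: swap(2,3), hi=2 ⇒ 6 8 5 12 9 10 13 14
5<8: swap(1,2), lo=2 mid=3 ⇒ 6 5 8 12 9 10 13 14
done. lo=2 hi=2; A=6 5 8 12 9 10 13 14

(2, 2)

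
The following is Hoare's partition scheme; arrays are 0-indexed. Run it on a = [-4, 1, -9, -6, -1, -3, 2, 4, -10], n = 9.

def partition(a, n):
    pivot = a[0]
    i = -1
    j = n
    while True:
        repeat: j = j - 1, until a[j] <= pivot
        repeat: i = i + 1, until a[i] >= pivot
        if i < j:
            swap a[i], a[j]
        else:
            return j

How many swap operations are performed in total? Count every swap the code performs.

pivot=-4
j stops at 8 (-10), i stops at 0 (-4); swap ⇒ [-10, 1, -9, -6, -1, -3, 2, 4, -4]
j stops at 3 (-6), i stops at 1 (1); swap ⇒ [-10, -6, -9, 1, -1, -3, 2, 4, -4]
j stops at 2, i stops at 3; i≥j ⇒ return 2. a=[-10, -6, -9, 1, -1, -3, 2, 4, -4]

2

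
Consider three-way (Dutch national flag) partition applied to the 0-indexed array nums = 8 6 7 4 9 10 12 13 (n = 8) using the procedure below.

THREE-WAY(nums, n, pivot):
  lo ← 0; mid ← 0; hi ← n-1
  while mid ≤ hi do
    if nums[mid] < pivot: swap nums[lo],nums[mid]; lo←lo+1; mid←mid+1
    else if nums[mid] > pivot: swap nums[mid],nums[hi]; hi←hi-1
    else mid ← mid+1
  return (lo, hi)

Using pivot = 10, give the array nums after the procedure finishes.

pivot = 10; lo=0, mid=0, hi=7
nums[mid]=8<10: swap nums[0],nums[0]; lo=1,mid=1 → 8 6 7 4 9 10 12 13
nums[mid]=6<10: swap nums[1],nums[1]; lo=2,mid=2 → 8 6 7 4 9 10 12 13
nums[mid]=7<10: swap nums[2],nums[2]; lo=3,mid=3 → 8 6 7 4 9 10 12 13
nums[mid]=4<10: swap nums[3],nums[3]; lo=4,mid=4 → 8 6 7 4 9 10 12 13
nums[mid]=9<10: swap nums[4],nums[4]; lo=5,mid=5 → 8 6 7 4 9 10 12 13
nums[mid]=10=10: mid=6
nums[mid]=12>10: swap nums[6],nums[7]; hi=6 → 8 6 7 4 9 10 13 12
nums[mid]=13>10: swap nums[6],nums[6]; hi=5 → 8 6 7 4 9 10 13 12
end: lo=5, hi=5; nums = 8 6 7 4 9 10 13 12

8 6 7 4 9 10 13 12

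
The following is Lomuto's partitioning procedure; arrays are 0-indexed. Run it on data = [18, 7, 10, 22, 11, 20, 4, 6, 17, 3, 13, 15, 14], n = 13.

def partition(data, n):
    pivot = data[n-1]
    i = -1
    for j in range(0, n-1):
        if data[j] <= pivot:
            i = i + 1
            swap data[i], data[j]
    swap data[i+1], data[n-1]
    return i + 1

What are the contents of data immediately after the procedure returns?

pivot = data[12] = 14; i = -1
j=0: data[0]=18 > 14 → no swap
j=1: data[1]=7 ≤ 14 → i=0, swap data[0],data[1] → [7, 18, 10, 22, 11, 20, 4, 6, 17, 3, 13, 15, 14]
j=2: data[2]=10 ≤ 14 → i=1, swap data[1],data[2] → [7, 10, 18, 22, 11, 20, 4, 6, 17, 3, 13, 15, 14]
j=3: data[3]=22 > 14 → no swap
j=4: data[4]=11 ≤ 14 → i=2, swap data[2],data[4] → [7, 10, 11, 22, 18, 20, 4, 6, 17, 3, 13, 15, 14]
j=5: data[5]=20 > 14 → no swap
j=6: data[6]=4 ≤ 14 → i=3, swap data[3],data[6] → [7, 10, 11, 4, 18, 20, 22, 6, 17, 3, 13, 15, 14]
j=7: data[7]=6 ≤ 14 → i=4, swap data[4],data[7] → [7, 10, 11, 4, 6, 20, 22, 18, 17, 3, 13, 15, 14]
j=8: data[8]=17 > 14 → no swap
j=9: data[9]=3 ≤ 14 → i=5, swap data[5],data[9] → [7, 10, 11, 4, 6, 3, 22, 18, 17, 20, 13, 15, 14]
j=10: data[10]=13 ≤ 14 → i=6, swap data[6],data[10] → [7, 10, 11, 4, 6, 3, 13, 18, 17, 20, 22, 15, 14]
j=11: data[11]=15 > 14 → no swap
final swap data[7],data[12] → [7, 10, 11, 4, 6, 3, 13, 14, 17, 20, 22, 15, 18]; return 7

[7, 10, 11, 4, 6, 3, 13, 14, 17, 20, 22, 15, 18]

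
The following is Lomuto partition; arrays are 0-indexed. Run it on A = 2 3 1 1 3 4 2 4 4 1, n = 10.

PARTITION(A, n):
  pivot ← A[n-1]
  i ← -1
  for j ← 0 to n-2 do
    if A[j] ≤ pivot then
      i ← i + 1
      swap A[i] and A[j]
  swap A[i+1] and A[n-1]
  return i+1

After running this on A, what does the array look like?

1 1 1 3 3 4 2 4 4 2

pivot=1, i=-1
j=0: 2>1, skip
j=1: 3>1, skip
j=2: 1≤1, i=0, swap(0,2) ⇒ 1 3 2 1 3 4 2 4 4 1
j=3: 1≤1, i=1, swap(1,3) ⇒ 1 1 2 3 3 4 2 4 4 1
j=4: 3>1, skip
j=5: 4>1, skip
j=6: 2>1, skip
j=7: 4>1, skip
j=8: 4>1, skip
swap(2,9) ⇒ 1 1 1 3 3 4 2 4 4 2; return 2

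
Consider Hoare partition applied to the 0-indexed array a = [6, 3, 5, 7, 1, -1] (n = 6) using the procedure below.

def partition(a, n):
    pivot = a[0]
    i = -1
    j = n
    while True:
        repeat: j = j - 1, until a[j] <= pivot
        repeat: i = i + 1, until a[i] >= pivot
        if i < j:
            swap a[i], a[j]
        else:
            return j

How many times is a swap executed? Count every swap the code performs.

2

pivot=6
j stops at 5 (-1), i stops at 0 (6); swap ⇒ [-1, 3, 5, 7, 1, 6]
j stops at 4 (1), i stops at 3 (7); swap ⇒ [-1, 3, 5, 1, 7, 6]
j stops at 3, i stops at 4; i≥j ⇒ return 3. a=[-1, 3, 5, 1, 7, 6]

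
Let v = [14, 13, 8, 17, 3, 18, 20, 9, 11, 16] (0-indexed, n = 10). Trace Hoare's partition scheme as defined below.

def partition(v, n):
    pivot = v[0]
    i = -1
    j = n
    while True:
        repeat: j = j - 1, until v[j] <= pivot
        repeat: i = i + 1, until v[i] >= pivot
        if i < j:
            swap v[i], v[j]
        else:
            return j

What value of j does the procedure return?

pivot=14
j stops at 8 (11), i stops at 0 (14); swap ⇒ [11, 13, 8, 17, 3, 18, 20, 9, 14, 16]
j stops at 7 (9), i stops at 3 (17); swap ⇒ [11, 13, 8, 9, 3, 18, 20, 17, 14, 16]
j stops at 4, i stops at 5; i≥j ⇒ return 4. v=[11, 13, 8, 9, 3, 18, 20, 17, 14, 16]

4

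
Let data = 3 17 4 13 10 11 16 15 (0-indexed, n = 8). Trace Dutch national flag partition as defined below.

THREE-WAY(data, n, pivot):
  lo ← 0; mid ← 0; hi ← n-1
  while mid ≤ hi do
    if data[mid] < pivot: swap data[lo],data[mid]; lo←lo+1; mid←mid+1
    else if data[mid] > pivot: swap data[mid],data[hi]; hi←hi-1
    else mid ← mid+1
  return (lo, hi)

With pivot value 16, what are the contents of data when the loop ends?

3 15 4 13 10 11 16 17

pivot = 16; lo=0, mid=0, hi=7
data[mid]=3<16: swap data[0],data[0]; lo=1,mid=1 → 3 17 4 13 10 11 16 15
data[mid]=17>16: swap data[1],data[7]; hi=6 → 3 15 4 13 10 11 16 17
data[mid]=15<16: swap data[1],data[1]; lo=2,mid=2 → 3 15 4 13 10 11 16 17
data[mid]=4<16: swap data[2],data[2]; lo=3,mid=3 → 3 15 4 13 10 11 16 17
data[mid]=13<16: swap data[3],data[3]; lo=4,mid=4 → 3 15 4 13 10 11 16 17
data[mid]=10<16: swap data[4],data[4]; lo=5,mid=5 → 3 15 4 13 10 11 16 17
data[mid]=11<16: swap data[5],data[5]; lo=6,mid=6 → 3 15 4 13 10 11 16 17
data[mid]=16=16: mid=7
end: lo=6, hi=6; data = 3 15 4 13 10 11 16 17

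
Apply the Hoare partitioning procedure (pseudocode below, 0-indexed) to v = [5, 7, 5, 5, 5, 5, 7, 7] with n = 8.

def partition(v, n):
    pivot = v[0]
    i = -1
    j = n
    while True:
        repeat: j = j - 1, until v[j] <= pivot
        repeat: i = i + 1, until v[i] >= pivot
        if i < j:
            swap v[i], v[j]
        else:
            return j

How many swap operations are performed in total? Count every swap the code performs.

3

pivot=5
j stops at 5 (5), i stops at 0 (5); swap ⇒ [5, 7, 5, 5, 5, 5, 7, 7]
j stops at 4 (5), i stops at 1 (7); swap ⇒ [5, 5, 5, 5, 7, 5, 7, 7]
j stops at 3 (5), i stops at 2 (5); swap ⇒ [5, 5, 5, 5, 7, 5, 7, 7]
j stops at 2, i stops at 3; i≥j ⇒ return 2. v=[5, 5, 5, 5, 7, 5, 7, 7]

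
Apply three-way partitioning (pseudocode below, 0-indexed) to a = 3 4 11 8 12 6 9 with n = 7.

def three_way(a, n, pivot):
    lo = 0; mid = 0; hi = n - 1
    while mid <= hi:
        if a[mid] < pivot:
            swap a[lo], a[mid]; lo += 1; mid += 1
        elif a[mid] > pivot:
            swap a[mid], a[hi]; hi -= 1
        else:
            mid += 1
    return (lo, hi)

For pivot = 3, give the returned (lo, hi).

(0, 0)

pivot = 3; lo=0, mid=0, hi=6
a[mid]=3=3: mid=1
a[mid]=4>3: swap a[1],a[6]; hi=5 → 3 9 11 8 12 6 4
a[mid]=9>3: swap a[1],a[5]; hi=4 → 3 6 11 8 12 9 4
a[mid]=6>3: swap a[1],a[4]; hi=3 → 3 12 11 8 6 9 4
a[mid]=12>3: swap a[1],a[3]; hi=2 → 3 8 11 12 6 9 4
a[mid]=8>3: swap a[1],a[2]; hi=1 → 3 11 8 12 6 9 4
a[mid]=11>3: swap a[1],a[1]; hi=0 → 3 11 8 12 6 9 4
end: lo=0, hi=0; a = 3 11 8 12 6 9 4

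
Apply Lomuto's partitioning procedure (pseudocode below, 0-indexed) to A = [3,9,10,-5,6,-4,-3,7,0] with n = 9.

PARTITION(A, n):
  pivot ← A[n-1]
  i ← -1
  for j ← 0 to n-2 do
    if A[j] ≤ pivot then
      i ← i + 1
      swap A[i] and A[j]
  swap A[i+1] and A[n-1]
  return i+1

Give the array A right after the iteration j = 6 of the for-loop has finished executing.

[-5,-4,-3,3,6,9,10,7,0]

pivot=0, i=-1
j=0: 3>0, skip
j=1: 9>0, skip
j=2: 10>0, skip
j=3: -5≤0, i=0, swap(0,3) ⇒ [-5,9,10,3,6,-4,-3,7,0]
j=4: 6>0, skip
j=5: -4≤0, i=1, swap(1,5) ⇒ [-5,-4,10,3,6,9,-3,7,0]
j=6: -3≤0, i=2, swap(2,6) ⇒ [-5,-4,-3,3,6,9,10,7,0]
(after j=6) A = [-5,-4,-3,3,6,9,10,7,0]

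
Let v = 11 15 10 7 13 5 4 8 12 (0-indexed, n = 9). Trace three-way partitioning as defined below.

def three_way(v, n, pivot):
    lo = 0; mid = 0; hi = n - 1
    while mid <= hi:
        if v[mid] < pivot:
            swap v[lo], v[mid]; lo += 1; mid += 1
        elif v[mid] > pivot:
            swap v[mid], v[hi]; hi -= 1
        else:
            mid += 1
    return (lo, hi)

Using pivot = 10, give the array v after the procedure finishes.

8 4 7 5 10 13 15 12 11

lo=0 mid=0 hi=8
11>10: swap(0,8), hi=7 ⇒ 12 15 10 7 13 5 4 8 11
12>10: swap(0,7), hi=6 ⇒ 8 15 10 7 13 5 4 12 11
8<10: swap(0,0), lo=1 mid=1 ⇒ 8 15 10 7 13 5 4 12 11
15>10: swap(1,6), hi=5 ⇒ 8 4 10 7 13 5 15 12 11
4<10: swap(1,1), lo=2 mid=2 ⇒ 8 4 10 7 13 5 15 12 11
10=10: mid=3
7<10: swap(2,3), lo=3 mid=4 ⇒ 8 4 7 10 13 5 15 12 11
13>10: swap(4,5), hi=4 ⇒ 8 4 7 10 5 13 15 12 11
5<10: swap(3,4), lo=4 mid=5 ⇒ 8 4 7 5 10 13 15 12 11
done. lo=4 hi=4; v=8 4 7 5 10 13 15 12 11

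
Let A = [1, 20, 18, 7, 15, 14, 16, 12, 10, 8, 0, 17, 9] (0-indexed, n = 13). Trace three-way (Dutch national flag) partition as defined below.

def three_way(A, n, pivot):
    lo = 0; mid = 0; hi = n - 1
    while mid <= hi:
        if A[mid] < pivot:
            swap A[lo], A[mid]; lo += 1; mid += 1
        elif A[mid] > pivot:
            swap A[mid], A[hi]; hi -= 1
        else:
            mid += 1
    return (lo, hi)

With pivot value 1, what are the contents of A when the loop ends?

[0, 1, 7, 15, 14, 16, 12, 10, 8, 18, 17, 9, 20]

lo=0 mid=0 hi=12
1=1: mid=1
20>1: swap(1,12), hi=11 ⇒ [1, 9, 18, 7, 15, 14, 16, 12, 10, 8, 0, 17, 20]
9>1: swap(1,11), hi=10 ⇒ [1, 17, 18, 7, 15, 14, 16, 12, 10, 8, 0, 9, 20]
17>1: swap(1,10), hi=9 ⇒ [1, 0, 18, 7, 15, 14, 16, 12, 10, 8, 17, 9, 20]
0<1: swap(0,1), lo=1 mid=2 ⇒ [0, 1, 18, 7, 15, 14, 16, 12, 10, 8, 17, 9, 20]
18>1: swap(2,9), hi=8 ⇒ [0, 1, 8, 7, 15, 14, 16, 12, 10, 18, 17, 9, 20]
8>1: swap(2,8), hi=7 ⇒ [0, 1, 10, 7, 15, 14, 16, 12, 8, 18, 17, 9, 20]
10>1: swap(2,7), hi=6 ⇒ [0, 1, 12, 7, 15, 14, 16, 10, 8, 18, 17, 9, 20]
12>1: swap(2,6), hi=5 ⇒ [0, 1, 16, 7, 15, 14, 12, 10, 8, 18, 17, 9, 20]
16>1: swap(2,5), hi=4 ⇒ [0, 1, 14, 7, 15, 16, 12, 10, 8, 18, 17, 9, 20]
14>1: swap(2,4), hi=3 ⇒ [0, 1, 15, 7, 14, 16, 12, 10, 8, 18, 17, 9, 20]
15>1: swap(2,3), hi=2 ⇒ [0, 1, 7, 15, 14, 16, 12, 10, 8, 18, 17, 9, 20]
7>1: swap(2,2), hi=1 ⇒ [0, 1, 7, 15, 14, 16, 12, 10, 8, 18, 17, 9, 20]
done. lo=1 hi=1; A=[0, 1, 7, 15, 14, 16, 12, 10, 8, 18, 17, 9, 20]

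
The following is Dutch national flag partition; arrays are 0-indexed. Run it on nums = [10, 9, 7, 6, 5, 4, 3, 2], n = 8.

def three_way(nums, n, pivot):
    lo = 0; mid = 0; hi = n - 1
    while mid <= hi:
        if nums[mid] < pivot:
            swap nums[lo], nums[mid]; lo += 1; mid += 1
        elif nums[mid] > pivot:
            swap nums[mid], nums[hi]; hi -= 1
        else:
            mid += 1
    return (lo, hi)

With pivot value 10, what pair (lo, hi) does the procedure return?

(7, 7)

pivot = 10; lo=0, mid=0, hi=7
nums[mid]=10=10: mid=1
nums[mid]=9<10: swap nums[0],nums[1]; lo=1,mid=2 → [9, 10, 7, 6, 5, 4, 3, 2]
nums[mid]=7<10: swap nums[1],nums[2]; lo=2,mid=3 → [9, 7, 10, 6, 5, 4, 3, 2]
nums[mid]=6<10: swap nums[2],nums[3]; lo=3,mid=4 → [9, 7, 6, 10, 5, 4, 3, 2]
nums[mid]=5<10: swap nums[3],nums[4]; lo=4,mid=5 → [9, 7, 6, 5, 10, 4, 3, 2]
nums[mid]=4<10: swap nums[4],nums[5]; lo=5,mid=6 → [9, 7, 6, 5, 4, 10, 3, 2]
nums[mid]=3<10: swap nums[5],nums[6]; lo=6,mid=7 → [9, 7, 6, 5, 4, 3, 10, 2]
nums[mid]=2<10: swap nums[6],nums[7]; lo=7,mid=8 → [9, 7, 6, 5, 4, 3, 2, 10]
end: lo=7, hi=7; nums = [9, 7, 6, 5, 4, 3, 2, 10]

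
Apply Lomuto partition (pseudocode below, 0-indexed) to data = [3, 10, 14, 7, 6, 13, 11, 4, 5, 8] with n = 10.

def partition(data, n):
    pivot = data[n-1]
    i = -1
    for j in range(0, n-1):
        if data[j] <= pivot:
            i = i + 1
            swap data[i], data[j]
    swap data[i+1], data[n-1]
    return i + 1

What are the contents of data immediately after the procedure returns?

[3, 7, 6, 4, 5, 8, 11, 10, 14, 13]

pivot = data[9] = 8; i = -1
j=0: data[0]=3 ≤ 8 → i=0, swap data[0],data[0] (no change) → [3, 10, 14, 7, 6, 13, 11, 4, 5, 8]
j=1: data[1]=10 > 8 → no swap
j=2: data[2]=14 > 8 → no swap
j=3: data[3]=7 ≤ 8 → i=1, swap data[1],data[3] → [3, 7, 14, 10, 6, 13, 11, 4, 5, 8]
j=4: data[4]=6 ≤ 8 → i=2, swap data[2],data[4] → [3, 7, 6, 10, 14, 13, 11, 4, 5, 8]
j=5: data[5]=13 > 8 → no swap
j=6: data[6]=11 > 8 → no swap
j=7: data[7]=4 ≤ 8 → i=3, swap data[3],data[7] → [3, 7, 6, 4, 14, 13, 11, 10, 5, 8]
j=8: data[8]=5 ≤ 8 → i=4, swap data[4],data[8] → [3, 7, 6, 4, 5, 13, 11, 10, 14, 8]
final swap data[5],data[9] → [3, 7, 6, 4, 5, 8, 11, 10, 14, 13]; return 5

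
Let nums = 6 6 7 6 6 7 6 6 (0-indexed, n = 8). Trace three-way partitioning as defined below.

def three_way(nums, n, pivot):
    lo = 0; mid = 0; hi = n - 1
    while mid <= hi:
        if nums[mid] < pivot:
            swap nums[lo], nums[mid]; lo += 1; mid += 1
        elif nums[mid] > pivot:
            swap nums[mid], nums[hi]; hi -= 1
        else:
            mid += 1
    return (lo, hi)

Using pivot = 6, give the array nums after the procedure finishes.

pivot = 6; lo=0, mid=0, hi=7
nums[mid]=6=6: mid=1
nums[mid]=6=6: mid=2
nums[mid]=7>6: swap nums[2],nums[7]; hi=6 → 6 6 6 6 6 7 6 7
nums[mid]=6=6: mid=3
nums[mid]=6=6: mid=4
nums[mid]=6=6: mid=5
nums[mid]=7>6: swap nums[5],nums[6]; hi=5 → 6 6 6 6 6 6 7 7
nums[mid]=6=6: mid=6
end: lo=0, hi=5; nums = 6 6 6 6 6 6 7 7

6 6 6 6 6 6 7 7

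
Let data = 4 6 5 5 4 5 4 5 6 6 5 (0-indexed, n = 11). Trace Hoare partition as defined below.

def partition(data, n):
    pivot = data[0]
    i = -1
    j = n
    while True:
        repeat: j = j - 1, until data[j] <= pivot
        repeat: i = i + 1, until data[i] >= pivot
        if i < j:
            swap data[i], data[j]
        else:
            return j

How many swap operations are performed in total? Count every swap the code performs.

pivot = data[0] = 4; i = -1, j = 11
j→6 (data[6]=4≤4), i→0 (data[0]=4≥4); i<j, swap → 4 6 5 5 4 5 4 5 6 6 5
j→4 (data[4]=4≤4), i→1 (data[1]=6≥4); i<j, swap → 4 4 5 5 6 5 4 5 6 6 5
j→1, i→2; i≥j, return j=1. data = 4 4 5 5 6 5 4 5 6 6 5

2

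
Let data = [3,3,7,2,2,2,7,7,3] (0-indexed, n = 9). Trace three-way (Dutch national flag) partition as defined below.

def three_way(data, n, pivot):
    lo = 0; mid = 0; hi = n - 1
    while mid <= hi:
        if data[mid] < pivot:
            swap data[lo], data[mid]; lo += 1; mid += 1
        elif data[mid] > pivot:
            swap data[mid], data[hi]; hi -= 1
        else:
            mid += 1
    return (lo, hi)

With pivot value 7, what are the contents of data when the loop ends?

lo=0 mid=0 hi=8
3<7: swap(0,0), lo=1 mid=1 ⇒ [3,3,7,2,2,2,7,7,3]
3<7: swap(1,1), lo=2 mid=2 ⇒ [3,3,7,2,2,2,7,7,3]
7=7: mid=3
2<7: swap(2,3), lo=3 mid=4 ⇒ [3,3,2,7,2,2,7,7,3]
2<7: swap(3,4), lo=4 mid=5 ⇒ [3,3,2,2,7,2,7,7,3]
2<7: swap(4,5), lo=5 mid=6 ⇒ [3,3,2,2,2,7,7,7,3]
7=7: mid=7
7=7: mid=8
3<7: swap(5,8), lo=6 mid=9 ⇒ [3,3,2,2,2,3,7,7,7]
done. lo=6 hi=8; data=[3,3,2,2,2,3,7,7,7]

[3,3,2,2,2,3,7,7,7]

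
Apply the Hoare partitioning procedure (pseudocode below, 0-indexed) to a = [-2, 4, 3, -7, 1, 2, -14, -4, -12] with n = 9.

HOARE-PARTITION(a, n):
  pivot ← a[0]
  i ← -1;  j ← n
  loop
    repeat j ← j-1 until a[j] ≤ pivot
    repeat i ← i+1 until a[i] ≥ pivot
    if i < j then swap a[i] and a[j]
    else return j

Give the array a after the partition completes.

[-12, -4, -14, -7, 1, 2, 3, 4, -2]

pivot=-2
j stops at 8 (-12), i stops at 0 (-2); swap ⇒ [-12, 4, 3, -7, 1, 2, -14, -4, -2]
j stops at 7 (-4), i stops at 1 (4); swap ⇒ [-12, -4, 3, -7, 1, 2, -14, 4, -2]
j stops at 6 (-14), i stops at 2 (3); swap ⇒ [-12, -4, -14, -7, 1, 2, 3, 4, -2]
j stops at 3, i stops at 4; i≥j ⇒ return 3. a=[-12, -4, -14, -7, 1, 2, 3, 4, -2]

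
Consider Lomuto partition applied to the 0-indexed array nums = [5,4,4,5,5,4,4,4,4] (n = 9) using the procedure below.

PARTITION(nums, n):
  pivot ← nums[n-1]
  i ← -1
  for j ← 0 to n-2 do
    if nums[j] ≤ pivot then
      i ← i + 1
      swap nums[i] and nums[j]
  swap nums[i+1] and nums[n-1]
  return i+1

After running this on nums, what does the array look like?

[4,4,4,4,4,4,5,5,5]

pivot = nums[8] = 4; i = -1
j=0: nums[0]=5 > 4 → no swap
j=1: nums[1]=4 ≤ 4 → i=0, swap nums[0],nums[1] → [4,5,4,5,5,4,4,4,4]
j=2: nums[2]=4 ≤ 4 → i=1, swap nums[1],nums[2] → [4,4,5,5,5,4,4,4,4]
j=3: nums[3]=5 > 4 → no swap
j=4: nums[4]=5 > 4 → no swap
j=5: nums[5]=4 ≤ 4 → i=2, swap nums[2],nums[5] → [4,4,4,5,5,5,4,4,4]
j=6: nums[6]=4 ≤ 4 → i=3, swap nums[3],nums[6] → [4,4,4,4,5,5,5,4,4]
j=7: nums[7]=4 ≤ 4 → i=4, swap nums[4],nums[7] → [4,4,4,4,4,5,5,5,4]
final swap nums[5],nums[8] → [4,4,4,4,4,4,5,5,5]; return 5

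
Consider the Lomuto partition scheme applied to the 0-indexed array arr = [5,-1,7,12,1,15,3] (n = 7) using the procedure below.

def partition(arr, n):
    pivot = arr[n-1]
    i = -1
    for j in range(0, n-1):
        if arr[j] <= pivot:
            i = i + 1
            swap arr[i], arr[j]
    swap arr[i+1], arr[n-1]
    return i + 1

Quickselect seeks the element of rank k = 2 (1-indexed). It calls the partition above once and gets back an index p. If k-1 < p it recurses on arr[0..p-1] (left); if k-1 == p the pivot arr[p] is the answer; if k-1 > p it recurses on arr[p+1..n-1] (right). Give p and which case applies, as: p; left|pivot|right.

pivot=3, i=-1
j=0: 5>3, skip
j=1: -1≤3, i=0, swap(0,1) ⇒ [-1,5,7,12,1,15,3]
j=2: 7>3, skip
j=3: 12>3, skip
j=4: 1≤3, i=1, swap(1,4) ⇒ [-1,1,7,12,5,15,3]
j=5: 15>3, skip
swap(2,6) ⇒ [-1,1,3,12,5,15,7]; return 2
p = 2; k-1 = 1 < 2 ⇒ left

2; left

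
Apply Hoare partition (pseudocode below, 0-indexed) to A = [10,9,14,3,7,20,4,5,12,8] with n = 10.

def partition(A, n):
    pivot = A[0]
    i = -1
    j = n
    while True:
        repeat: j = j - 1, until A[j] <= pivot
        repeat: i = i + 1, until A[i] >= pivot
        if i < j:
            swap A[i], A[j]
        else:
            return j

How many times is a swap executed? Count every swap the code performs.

3

pivot=10
j stops at 9 (8), i stops at 0 (10); swap ⇒ [8,9,14,3,7,20,4,5,12,10]
j stops at 7 (5), i stops at 2 (14); swap ⇒ [8,9,5,3,7,20,4,14,12,10]
j stops at 6 (4), i stops at 5 (20); swap ⇒ [8,9,5,3,7,4,20,14,12,10]
j stops at 5, i stops at 6; i≥j ⇒ return 5. A=[8,9,5,3,7,4,20,14,12,10]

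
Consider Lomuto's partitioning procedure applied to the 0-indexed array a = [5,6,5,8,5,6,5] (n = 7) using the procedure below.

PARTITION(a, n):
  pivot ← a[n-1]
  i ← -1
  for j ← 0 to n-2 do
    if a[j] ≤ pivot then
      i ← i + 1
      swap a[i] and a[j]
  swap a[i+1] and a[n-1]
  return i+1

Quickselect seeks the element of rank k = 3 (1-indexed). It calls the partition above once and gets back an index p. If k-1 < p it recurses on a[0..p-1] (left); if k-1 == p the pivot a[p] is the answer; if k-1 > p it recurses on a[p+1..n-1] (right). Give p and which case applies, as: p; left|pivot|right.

pivot = a[6] = 5; i = -1
j=0: a[0]=5 ≤ 5 → i=0, swap a[0],a[0] (no change) → [5,6,5,8,5,6,5]
j=1: a[1]=6 > 5 → no swap
j=2: a[2]=5 ≤ 5 → i=1, swap a[1],a[2] → [5,5,6,8,5,6,5]
j=3: a[3]=8 > 5 → no swap
j=4: a[4]=5 ≤ 5 → i=2, swap a[2],a[4] → [5,5,5,8,6,6,5]
j=5: a[5]=6 > 5 → no swap
final swap a[3],a[6] → [5,5,5,5,6,6,8]; return 3
p = 3; k-1 = 2 < 3 ⇒ left

3; left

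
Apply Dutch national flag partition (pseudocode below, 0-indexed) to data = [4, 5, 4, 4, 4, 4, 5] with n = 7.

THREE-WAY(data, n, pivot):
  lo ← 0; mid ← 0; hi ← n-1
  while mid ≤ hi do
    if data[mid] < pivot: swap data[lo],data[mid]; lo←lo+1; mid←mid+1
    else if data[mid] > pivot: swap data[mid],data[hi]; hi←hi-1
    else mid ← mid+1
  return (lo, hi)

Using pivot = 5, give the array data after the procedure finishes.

[4, 4, 4, 4, 4, 5, 5]

lo=0 mid=0 hi=6
4<5: swap(0,0), lo=1 mid=1 ⇒ [4, 5, 4, 4, 4, 4, 5]
5=5: mid=2
4<5: swap(1,2), lo=2 mid=3 ⇒ [4, 4, 5, 4, 4, 4, 5]
4<5: swap(2,3), lo=3 mid=4 ⇒ [4, 4, 4, 5, 4, 4, 5]
4<5: swap(3,4), lo=4 mid=5 ⇒ [4, 4, 4, 4, 5, 4, 5]
4<5: swap(4,5), lo=5 mid=6 ⇒ [4, 4, 4, 4, 4, 5, 5]
5=5: mid=7
done. lo=5 hi=6; data=[4, 4, 4, 4, 4, 5, 5]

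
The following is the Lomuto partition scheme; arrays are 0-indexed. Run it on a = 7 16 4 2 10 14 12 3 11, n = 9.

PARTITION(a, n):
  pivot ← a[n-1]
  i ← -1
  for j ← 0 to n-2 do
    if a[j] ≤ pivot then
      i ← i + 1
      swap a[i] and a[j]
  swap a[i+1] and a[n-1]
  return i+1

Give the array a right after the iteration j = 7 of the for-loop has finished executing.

7 4 2 10 3 14 12 16 11

pivot=11, i=-1
j=0: 7≤11, i=0, swap(0,0) ⇒ 7 16 4 2 10 14 12 3 11
j=1: 16>11, skip
j=2: 4≤11, i=1, swap(1,2) ⇒ 7 4 16 2 10 14 12 3 11
j=3: 2≤11, i=2, swap(2,3) ⇒ 7 4 2 16 10 14 12 3 11
j=4: 10≤11, i=3, swap(3,4) ⇒ 7 4 2 10 16 14 12 3 11
j=5: 14>11, skip
j=6: 12>11, skip
j=7: 3≤11, i=4, swap(4,7) ⇒ 7 4 2 10 3 14 12 16 11
(after j=7) a = 7 4 2 10 3 14 12 16 11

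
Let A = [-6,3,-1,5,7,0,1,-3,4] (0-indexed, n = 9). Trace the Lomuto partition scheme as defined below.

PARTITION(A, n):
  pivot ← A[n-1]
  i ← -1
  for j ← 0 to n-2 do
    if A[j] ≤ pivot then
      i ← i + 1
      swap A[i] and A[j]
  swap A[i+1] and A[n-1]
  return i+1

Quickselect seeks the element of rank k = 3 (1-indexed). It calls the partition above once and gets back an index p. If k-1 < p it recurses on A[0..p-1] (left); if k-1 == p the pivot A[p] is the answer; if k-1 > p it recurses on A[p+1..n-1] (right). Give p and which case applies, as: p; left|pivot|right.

6; left

pivot=4, i=-1
j=0: -6≤4, i=0, swap(0,0) ⇒ [-6,3,-1,5,7,0,1,-3,4]
j=1: 3≤4, i=1, swap(1,1) ⇒ [-6,3,-1,5,7,0,1,-3,4]
j=2: -1≤4, i=2, swap(2,2) ⇒ [-6,3,-1,5,7,0,1,-3,4]
j=3: 5>4, skip
j=4: 7>4, skip
j=5: 0≤4, i=3, swap(3,5) ⇒ [-6,3,-1,0,7,5,1,-3,4]
j=6: 1≤4, i=4, swap(4,6) ⇒ [-6,3,-1,0,1,5,7,-3,4]
j=7: -3≤4, i=5, swap(5,7) ⇒ [-6,3,-1,0,1,-3,7,5,4]
swap(6,8) ⇒ [-6,3,-1,0,1,-3,4,5,7]; return 6
p = 6; k-1 = 2 < 6 ⇒ left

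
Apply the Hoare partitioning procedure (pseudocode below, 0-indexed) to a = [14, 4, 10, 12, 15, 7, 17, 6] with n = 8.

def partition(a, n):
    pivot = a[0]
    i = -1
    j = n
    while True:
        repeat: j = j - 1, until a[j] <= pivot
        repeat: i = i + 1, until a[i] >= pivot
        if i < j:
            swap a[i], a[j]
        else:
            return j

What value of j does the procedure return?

pivot = a[0] = 14; i = -1, j = 8
j→7 (a[7]=6≤14), i→0 (a[0]=14≥14); i<j, swap → [6, 4, 10, 12, 15, 7, 17, 14]
j→5 (a[5]=7≤14), i→4 (a[4]=15≥14); i<j, swap → [6, 4, 10, 12, 7, 15, 17, 14]
j→4, i→5; i≥j, return j=4. a = [6, 4, 10, 12, 7, 15, 17, 14]

4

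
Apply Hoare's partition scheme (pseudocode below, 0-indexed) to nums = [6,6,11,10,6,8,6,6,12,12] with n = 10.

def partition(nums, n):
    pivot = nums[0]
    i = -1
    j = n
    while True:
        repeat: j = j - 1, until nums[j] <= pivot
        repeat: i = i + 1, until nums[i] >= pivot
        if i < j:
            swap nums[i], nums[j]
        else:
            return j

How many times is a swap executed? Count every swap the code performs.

pivot = nums[0] = 6; i = -1, j = 10
j→7 (nums[7]=6≤6), i→0 (nums[0]=6≥6); i<j, swap → [6,6,11,10,6,8,6,6,12,12]
j→6 (nums[6]=6≤6), i→1 (nums[1]=6≥6); i<j, swap → [6,6,11,10,6,8,6,6,12,12]
j→4 (nums[4]=6≤6), i→2 (nums[2]=11≥6); i<j, swap → [6,6,6,10,11,8,6,6,12,12]
j→2, i→3; i≥j, return j=2. nums = [6,6,6,10,11,8,6,6,12,12]

3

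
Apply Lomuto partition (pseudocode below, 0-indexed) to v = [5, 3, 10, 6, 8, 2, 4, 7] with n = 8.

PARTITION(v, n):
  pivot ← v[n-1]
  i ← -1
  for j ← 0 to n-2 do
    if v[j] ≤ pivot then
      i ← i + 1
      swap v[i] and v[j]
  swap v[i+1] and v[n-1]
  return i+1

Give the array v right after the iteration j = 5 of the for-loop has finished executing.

pivot=7, i=-1
j=0: 5≤7, i=0, swap(0,0) ⇒ [5, 3, 10, 6, 8, 2, 4, 7]
j=1: 3≤7, i=1, swap(1,1) ⇒ [5, 3, 10, 6, 8, 2, 4, 7]
j=2: 10>7, skip
j=3: 6≤7, i=2, swap(2,3) ⇒ [5, 3, 6, 10, 8, 2, 4, 7]
j=4: 8>7, skip
j=5: 2≤7, i=3, swap(3,5) ⇒ [5, 3, 6, 2, 8, 10, 4, 7]
(after j=5) v = [5, 3, 6, 2, 8, 10, 4, 7]

[5, 3, 6, 2, 8, 10, 4, 7]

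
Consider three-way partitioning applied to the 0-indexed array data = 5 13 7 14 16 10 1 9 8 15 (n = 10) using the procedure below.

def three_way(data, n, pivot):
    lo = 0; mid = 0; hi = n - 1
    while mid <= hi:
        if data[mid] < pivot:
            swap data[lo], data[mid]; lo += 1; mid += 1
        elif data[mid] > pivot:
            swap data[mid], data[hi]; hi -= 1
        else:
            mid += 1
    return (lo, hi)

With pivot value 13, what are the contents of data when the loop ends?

5 7 8 9 10 1 13 16 15 14

pivot = 13; lo=0, mid=0, hi=9
data[mid]=5<13: swap data[0],data[0]; lo=1,mid=1 → 5 13 7 14 16 10 1 9 8 15
data[mid]=13=13: mid=2
data[mid]=7<13: swap data[1],data[2]; lo=2,mid=3 → 5 7 13 14 16 10 1 9 8 15
data[mid]=14>13: swap data[3],data[9]; hi=8 → 5 7 13 15 16 10 1 9 8 14
data[mid]=15>13: swap data[3],data[8]; hi=7 → 5 7 13 8 16 10 1 9 15 14
data[mid]=8<13: swap data[2],data[3]; lo=3,mid=4 → 5 7 8 13 16 10 1 9 15 14
data[mid]=16>13: swap data[4],data[7]; hi=6 → 5 7 8 13 9 10 1 16 15 14
data[mid]=9<13: swap data[3],data[4]; lo=4,mid=5 → 5 7 8 9 13 10 1 16 15 14
data[mid]=10<13: swap data[4],data[5]; lo=5,mid=6 → 5 7 8 9 10 13 1 16 15 14
data[mid]=1<13: swap data[5],data[6]; lo=6,mid=7 → 5 7 8 9 10 1 13 16 15 14
end: lo=6, hi=6; data = 5 7 8 9 10 1 13 16 15 14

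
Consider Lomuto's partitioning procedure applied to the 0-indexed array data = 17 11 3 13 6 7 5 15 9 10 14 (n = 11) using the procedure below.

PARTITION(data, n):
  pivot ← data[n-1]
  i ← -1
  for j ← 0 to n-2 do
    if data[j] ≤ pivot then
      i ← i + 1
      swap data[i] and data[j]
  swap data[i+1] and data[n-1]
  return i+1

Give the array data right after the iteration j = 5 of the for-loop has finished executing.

pivot=14, i=-1
j=0: 17>14, skip
j=1: 11≤14, i=0, swap(0,1) ⇒ 11 17 3 13 6 7 5 15 9 10 14
j=2: 3≤14, i=1, swap(1,2) ⇒ 11 3 17 13 6 7 5 15 9 10 14
j=3: 13≤14, i=2, swap(2,3) ⇒ 11 3 13 17 6 7 5 15 9 10 14
j=4: 6≤14, i=3, swap(3,4) ⇒ 11 3 13 6 17 7 5 15 9 10 14
j=5: 7≤14, i=4, swap(4,5) ⇒ 11 3 13 6 7 17 5 15 9 10 14
(after j=5) data = 11 3 13 6 7 17 5 15 9 10 14

11 3 13 6 7 17 5 15 9 10 14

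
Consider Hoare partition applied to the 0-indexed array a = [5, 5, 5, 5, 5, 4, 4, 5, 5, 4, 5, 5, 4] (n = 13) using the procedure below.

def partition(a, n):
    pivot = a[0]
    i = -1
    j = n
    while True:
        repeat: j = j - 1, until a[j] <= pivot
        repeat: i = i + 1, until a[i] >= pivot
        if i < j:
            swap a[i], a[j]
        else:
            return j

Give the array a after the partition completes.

[4, 5, 5, 4, 5, 4, 4, 5, 5, 5, 5, 5, 5]

pivot=5
j stops at 12 (4), i stops at 0 (5); swap ⇒ [4, 5, 5, 5, 5, 4, 4, 5, 5, 4, 5, 5, 5]
j stops at 11 (5), i stops at 1 (5); swap ⇒ [4, 5, 5, 5, 5, 4, 4, 5, 5, 4, 5, 5, 5]
j stops at 10 (5), i stops at 2 (5); swap ⇒ [4, 5, 5, 5, 5, 4, 4, 5, 5, 4, 5, 5, 5]
j stops at 9 (4), i stops at 3 (5); swap ⇒ [4, 5, 5, 4, 5, 4, 4, 5, 5, 5, 5, 5, 5]
j stops at 8 (5), i stops at 4 (5); swap ⇒ [4, 5, 5, 4, 5, 4, 4, 5, 5, 5, 5, 5, 5]
j stops at 7, i stops at 7; i≥j ⇒ return 7. a=[4, 5, 5, 4, 5, 4, 4, 5, 5, 5, 5, 5, 5]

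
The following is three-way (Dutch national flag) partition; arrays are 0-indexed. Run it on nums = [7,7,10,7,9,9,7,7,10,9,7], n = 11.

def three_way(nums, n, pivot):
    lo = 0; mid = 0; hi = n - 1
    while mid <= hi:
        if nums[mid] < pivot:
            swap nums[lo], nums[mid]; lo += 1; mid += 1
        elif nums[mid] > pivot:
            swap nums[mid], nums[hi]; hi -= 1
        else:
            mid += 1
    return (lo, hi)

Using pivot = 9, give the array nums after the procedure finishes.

[7,7,7,7,7,7,9,9,9,10,10]

lo=0 mid=0 hi=10
7<9: swap(0,0), lo=1 mid=1 ⇒ [7,7,10,7,9,9,7,7,10,9,7]
7<9: swap(1,1), lo=2 mid=2 ⇒ [7,7,10,7,9,9,7,7,10,9,7]
10>9: swap(2,10), hi=9 ⇒ [7,7,7,7,9,9,7,7,10,9,10]
7<9: swap(2,2), lo=3 mid=3 ⇒ [7,7,7,7,9,9,7,7,10,9,10]
7<9: swap(3,3), lo=4 mid=4 ⇒ [7,7,7,7,9,9,7,7,10,9,10]
9=9: mid=5
9=9: mid=6
7<9: swap(4,6), lo=5 mid=7 ⇒ [7,7,7,7,7,9,9,7,10,9,10]
7<9: swap(5,7), lo=6 mid=8 ⇒ [7,7,7,7,7,7,9,9,10,9,10]
10>9: swap(8,9), hi=8 ⇒ [7,7,7,7,7,7,9,9,9,10,10]
9=9: mid=9
done. lo=6 hi=8; nums=[7,7,7,7,7,7,9,9,9,10,10]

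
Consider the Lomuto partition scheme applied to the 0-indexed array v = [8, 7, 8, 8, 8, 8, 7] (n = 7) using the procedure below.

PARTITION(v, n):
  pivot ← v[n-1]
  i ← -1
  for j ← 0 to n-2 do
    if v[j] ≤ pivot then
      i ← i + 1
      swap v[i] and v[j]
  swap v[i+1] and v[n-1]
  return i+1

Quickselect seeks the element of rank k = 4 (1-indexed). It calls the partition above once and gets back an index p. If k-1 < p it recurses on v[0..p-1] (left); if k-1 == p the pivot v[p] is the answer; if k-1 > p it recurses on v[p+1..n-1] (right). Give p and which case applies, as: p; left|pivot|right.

pivot=7, i=-1
j=0: 8>7, skip
j=1: 7≤7, i=0, swap(0,1) ⇒ [7, 8, 8, 8, 8, 8, 7]
j=2: 8>7, skip
j=3: 8>7, skip
j=4: 8>7, skip
j=5: 8>7, skip
swap(1,6) ⇒ [7, 7, 8, 8, 8, 8, 8]; return 1
p = 1; k-1 = 3 > 1 ⇒ right

1; right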